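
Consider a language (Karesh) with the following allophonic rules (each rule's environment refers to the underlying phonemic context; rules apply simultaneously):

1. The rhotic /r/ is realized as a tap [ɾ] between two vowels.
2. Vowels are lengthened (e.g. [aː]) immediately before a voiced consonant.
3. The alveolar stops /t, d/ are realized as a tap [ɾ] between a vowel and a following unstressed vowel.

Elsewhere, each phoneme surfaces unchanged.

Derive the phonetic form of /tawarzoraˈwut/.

[taːwaːrzoːɾaːˈwut]

/t/ (word-initial): rule 3 targets it, but not between a vowel and a following unstressed vowel → unchanged [t].
/a/ (between /t/ and /w/) occurs before a voiced consonant → [aː] by rule 2.
/w/ — not in any rule's target class → [w].
/a/ (between /w/ and /r/) occurs before a voiced consonant → [aː] by rule 2.
/r/ (between /a/ and /z/) is in the target of rule 1 but the environment (between two vowels) is not met → [r].
/z/ (between /r/ and /o/) is unaffected → [z].
/o/ — between /z/ and /r/, before a voiced consonant — surfaces as [oː] (rule 2).
/r/ meets the environment for rule 1 (between two vowels) → [ɾ].
/a/ meets the environment for rule 2 (before a voiced consonant) → [aː].
/w/ (between /a/ and /u/) is unaffected → [w].
/u/ (between /w/ and /t/): rule 2 targets it, but not before a voiced consonant → unchanged [u].
/t/ (word-final) fails the environment for rule 3, so it stays [t].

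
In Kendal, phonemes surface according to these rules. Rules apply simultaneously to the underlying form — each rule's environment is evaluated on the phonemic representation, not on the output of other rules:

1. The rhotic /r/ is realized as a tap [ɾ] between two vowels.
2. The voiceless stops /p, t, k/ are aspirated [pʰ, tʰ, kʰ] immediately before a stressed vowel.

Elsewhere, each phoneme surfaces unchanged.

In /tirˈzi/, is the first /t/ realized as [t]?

/t/ (word-initial) fails the environment for rule 2, so it stays [t].
The actual realization is [t], which matches [t].

Yes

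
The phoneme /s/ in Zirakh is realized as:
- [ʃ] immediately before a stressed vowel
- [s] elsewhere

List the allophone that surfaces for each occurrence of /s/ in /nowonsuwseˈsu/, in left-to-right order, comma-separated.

[s], [s], [ʃ]

Occurrence 1 (position 6): no conditioning environment matches → elsewhere allophone [s].
Occurrence 2 (position 9): no conditioning environment matches → elsewhere allophone [s].
Occurrence 3 (position 11): immediately before a stressed vowel → [ʃ].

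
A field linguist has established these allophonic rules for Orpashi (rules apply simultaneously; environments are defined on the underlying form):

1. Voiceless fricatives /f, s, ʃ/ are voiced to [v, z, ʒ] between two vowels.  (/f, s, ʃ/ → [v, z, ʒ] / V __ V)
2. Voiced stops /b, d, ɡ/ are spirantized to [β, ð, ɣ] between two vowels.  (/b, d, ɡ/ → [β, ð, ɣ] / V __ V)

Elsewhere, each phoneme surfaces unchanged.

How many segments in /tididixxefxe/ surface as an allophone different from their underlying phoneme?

2

Segments that undergo a rule: /d/ → [ð] (rule 2); /d/ → [ð] (rule 2).
All other segments surface unchanged.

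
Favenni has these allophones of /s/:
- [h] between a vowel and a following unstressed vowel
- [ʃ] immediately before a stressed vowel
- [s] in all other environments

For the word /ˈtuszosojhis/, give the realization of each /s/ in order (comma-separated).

Occurrence 1 (position 3): no conditioning environment matches → elsewhere allophone [s].
Occurrence 2 (position 6): between a vowel and a following unstressed vowel → [h].
Occurrence 3 (position 11): no conditioning environment matches → elsewhere allophone [s].

[s], [h], [s]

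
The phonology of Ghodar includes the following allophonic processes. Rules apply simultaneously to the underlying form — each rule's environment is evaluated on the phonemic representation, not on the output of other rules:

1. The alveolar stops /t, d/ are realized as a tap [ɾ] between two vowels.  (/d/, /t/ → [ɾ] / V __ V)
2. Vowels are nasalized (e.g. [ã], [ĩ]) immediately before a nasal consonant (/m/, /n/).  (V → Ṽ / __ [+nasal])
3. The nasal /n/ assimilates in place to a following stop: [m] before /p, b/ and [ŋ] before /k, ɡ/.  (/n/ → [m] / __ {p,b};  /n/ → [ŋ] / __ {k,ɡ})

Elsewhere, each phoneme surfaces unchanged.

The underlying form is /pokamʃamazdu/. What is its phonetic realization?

/p/ stays [p].
/o/ (between /p/ and /k/): rule 2 targets it, but not before a nasal consonant → unchanged [o].
/k/ (between /o/ and /a/): no rule targets it → [k].
/a/ (between /k/ and /m/): before a nasal consonant, so rule 2 applies → [ã].
/m/ — not in any rule's target class → [m].
/ʃ/ (between /m/ and /a/) is unaffected → [ʃ].
/a/ (between /ʃ/ and /m/): before a nasal consonant, so rule 2 applies → [ã].
/m/ (between /a/ and /a/): no rule targets it → [m].
/a/ (between /m/ and /z/) is in the target of rule 2 but the environment (before a nasal consonant) is not met → [a].
/z/ — not in any rule's target class → [z].
/d/ — between /z/ and /u/; rule 1 does not apply here → [d].
/u/ (word-final) fails the environment for rule 2, so it stays [u].

[pokãmʃãmazdu]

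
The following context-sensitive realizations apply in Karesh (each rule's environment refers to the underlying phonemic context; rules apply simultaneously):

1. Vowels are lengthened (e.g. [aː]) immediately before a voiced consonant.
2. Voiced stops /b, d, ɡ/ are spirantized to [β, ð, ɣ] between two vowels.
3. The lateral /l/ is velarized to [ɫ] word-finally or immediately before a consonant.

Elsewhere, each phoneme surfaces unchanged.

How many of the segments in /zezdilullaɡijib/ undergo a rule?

Segments that undergo a rule: /e/ → [eː] (rule 1); /i/ → [iː] (rule 1); /u/ → [uː] (rule 1); /l/ → [ɫ] (rule 3); /a/ → [aː] (rule 1); /ɡ/ → [ɣ] (rule 2); /i/ → [iː] (rule 1); /i/ → [iː] (rule 1).
All other segments surface unchanged.

8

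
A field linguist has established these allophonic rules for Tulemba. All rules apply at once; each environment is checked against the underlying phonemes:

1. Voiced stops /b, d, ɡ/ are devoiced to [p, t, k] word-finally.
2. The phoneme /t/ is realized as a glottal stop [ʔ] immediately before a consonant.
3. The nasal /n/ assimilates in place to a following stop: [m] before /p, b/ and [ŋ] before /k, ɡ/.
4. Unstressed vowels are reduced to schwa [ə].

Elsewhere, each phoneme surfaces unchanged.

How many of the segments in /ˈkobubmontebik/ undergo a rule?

4

Segments that undergo a rule: /u/ → [ə] (rule 4); /o/ → [ə] (rule 4); /e/ → [ə] (rule 4); /i/ → [ə] (rule 4).
All other segments surface unchanged.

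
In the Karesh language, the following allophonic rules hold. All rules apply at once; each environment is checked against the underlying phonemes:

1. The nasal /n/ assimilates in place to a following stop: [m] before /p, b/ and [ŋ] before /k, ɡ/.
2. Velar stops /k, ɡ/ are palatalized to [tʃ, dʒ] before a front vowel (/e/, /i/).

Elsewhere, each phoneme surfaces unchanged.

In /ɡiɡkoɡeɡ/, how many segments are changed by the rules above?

2

Segments that undergo a rule: /ɡ/ → [dʒ] (rule 2); /ɡ/ → [dʒ] (rule 2).
All other segments surface unchanged.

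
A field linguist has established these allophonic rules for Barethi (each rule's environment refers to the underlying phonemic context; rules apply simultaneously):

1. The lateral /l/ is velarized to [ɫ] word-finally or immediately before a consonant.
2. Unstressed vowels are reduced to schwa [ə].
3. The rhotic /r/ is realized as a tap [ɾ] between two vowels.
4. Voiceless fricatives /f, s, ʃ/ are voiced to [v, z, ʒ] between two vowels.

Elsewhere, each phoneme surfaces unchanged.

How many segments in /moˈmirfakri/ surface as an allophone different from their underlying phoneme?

3

Segments that undergo a rule: /o/ → [ə] (rule 2); /a/ → [ə] (rule 2); /i/ → [ə] (rule 2).
All other segments surface unchanged.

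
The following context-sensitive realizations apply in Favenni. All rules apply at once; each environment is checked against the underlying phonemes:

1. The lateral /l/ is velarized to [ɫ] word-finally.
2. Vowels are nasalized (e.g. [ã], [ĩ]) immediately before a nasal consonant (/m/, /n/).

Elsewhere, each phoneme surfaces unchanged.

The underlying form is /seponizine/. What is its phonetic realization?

[sepõnizĩne]

/s/ — not in any rule's target class → [s].
/e/ (between /s/ and /p/): rule 2 targets it, but not before a nasal consonant → unchanged [e].
/p/ — not in any rule's target class → [p].
/o/ (between /p/ and /n/): before a nasal consonant, so rule 2 applies → [õ].
/n/ (between /o/ and /i/): no rule targets it → [n].
/i/ (between /n/ and /z/) fails the environment for rule 2, so it stays [i].
/z/ (between /i/ and /i/) is unaffected → [z].
/i/ — between /z/ and /n/, before a nasal consonant — surfaces as [ĩ] (rule 2).
/n/ — not in any rule's target class → [n].
/e/ (word-final) is in the target of rule 2 but the environment (before a nasal consonant) is not met → [e].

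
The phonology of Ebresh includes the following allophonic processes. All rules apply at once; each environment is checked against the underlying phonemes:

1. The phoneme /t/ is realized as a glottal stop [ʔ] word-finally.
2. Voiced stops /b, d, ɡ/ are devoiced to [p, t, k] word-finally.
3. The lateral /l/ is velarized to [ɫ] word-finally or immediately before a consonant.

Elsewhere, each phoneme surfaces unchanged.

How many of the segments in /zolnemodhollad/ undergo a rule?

Segments that undergo a rule: /l/ → [ɫ] (rule 3); /l/ → [ɫ] (rule 3); /d/ → [t] (rule 2).
All other segments surface unchanged.

3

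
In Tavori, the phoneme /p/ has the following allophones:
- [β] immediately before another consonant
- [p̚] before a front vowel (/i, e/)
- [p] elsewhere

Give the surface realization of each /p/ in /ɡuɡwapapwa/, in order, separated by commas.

[p], [β]

Occurrence 1 (position 6): no conditioning environment matches → elsewhere allophone [p].
Occurrence 2 (position 8): immediately before another consonant → [β].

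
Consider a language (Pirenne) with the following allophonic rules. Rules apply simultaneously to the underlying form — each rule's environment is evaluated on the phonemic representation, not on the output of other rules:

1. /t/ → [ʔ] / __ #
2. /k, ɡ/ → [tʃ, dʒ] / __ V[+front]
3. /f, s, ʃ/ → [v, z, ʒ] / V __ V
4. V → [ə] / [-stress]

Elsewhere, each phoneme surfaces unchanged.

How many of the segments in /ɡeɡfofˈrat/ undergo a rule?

4

Segments that undergo a rule: /ɡ/ → [dʒ] (rule 2); /e/ → [ə] (rule 4); /o/ → [ə] (rule 4); /t/ → [ʔ] (rule 1).
All other segments surface unchanged.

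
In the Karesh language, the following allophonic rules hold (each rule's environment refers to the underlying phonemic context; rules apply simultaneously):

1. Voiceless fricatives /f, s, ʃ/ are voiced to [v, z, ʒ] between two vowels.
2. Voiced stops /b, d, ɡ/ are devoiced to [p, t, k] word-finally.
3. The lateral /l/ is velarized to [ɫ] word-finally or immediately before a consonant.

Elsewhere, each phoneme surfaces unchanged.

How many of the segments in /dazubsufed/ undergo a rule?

Segments that undergo a rule: /f/ → [v] (rule 1); /d/ → [t] (rule 2).
All other segments surface unchanged.

2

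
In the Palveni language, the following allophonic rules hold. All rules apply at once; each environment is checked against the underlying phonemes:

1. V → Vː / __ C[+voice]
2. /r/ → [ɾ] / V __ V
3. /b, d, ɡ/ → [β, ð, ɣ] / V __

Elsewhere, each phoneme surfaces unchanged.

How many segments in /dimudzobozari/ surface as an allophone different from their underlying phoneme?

8

Segments that undergo a rule: /i/ → [iː] (rule 1); /u/ → [uː] (rule 1); /d/ → [ð] (rule 3); /o/ → [oː] (rule 1); /b/ → [β] (rule 3); /o/ → [oː] (rule 1); /a/ → [aː] (rule 1); /r/ → [ɾ] (rule 2).
All other segments surface unchanged.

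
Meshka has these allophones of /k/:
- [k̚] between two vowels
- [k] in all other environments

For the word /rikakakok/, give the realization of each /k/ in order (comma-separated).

[k̚], [k̚], [k̚], [k]

Occurrence 1 (position 3): between two vowels → [k̚].
Occurrence 2 (position 5): between two vowels → [k̚].
Occurrence 3 (position 7): between two vowels → [k̚].
Occurrence 4 (position 9): no conditioning environment matches → elsewhere allophone [k].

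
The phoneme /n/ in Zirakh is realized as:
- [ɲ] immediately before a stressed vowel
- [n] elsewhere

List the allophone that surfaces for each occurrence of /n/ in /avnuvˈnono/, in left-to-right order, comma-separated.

Occurrence 1 (position 3): no conditioning environment matches → elsewhere allophone [n].
Occurrence 2 (position 6): immediately before a stressed vowel → [ɲ].
Occurrence 3 (position 8): no conditioning environment matches → elsewhere allophone [n].

[n], [ɲ], [n]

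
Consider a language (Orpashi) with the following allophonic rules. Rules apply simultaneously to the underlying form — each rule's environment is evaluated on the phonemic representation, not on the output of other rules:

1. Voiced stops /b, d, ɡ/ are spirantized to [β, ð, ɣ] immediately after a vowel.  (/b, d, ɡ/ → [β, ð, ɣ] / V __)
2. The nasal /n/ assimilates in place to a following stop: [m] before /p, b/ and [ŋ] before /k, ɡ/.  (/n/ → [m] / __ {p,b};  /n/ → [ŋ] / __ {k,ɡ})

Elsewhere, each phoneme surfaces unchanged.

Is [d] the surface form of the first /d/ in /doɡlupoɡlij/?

Yes

/d/ — word-initial; rule 1 does not apply here → [d].
The actual realization is [d], which matches [d].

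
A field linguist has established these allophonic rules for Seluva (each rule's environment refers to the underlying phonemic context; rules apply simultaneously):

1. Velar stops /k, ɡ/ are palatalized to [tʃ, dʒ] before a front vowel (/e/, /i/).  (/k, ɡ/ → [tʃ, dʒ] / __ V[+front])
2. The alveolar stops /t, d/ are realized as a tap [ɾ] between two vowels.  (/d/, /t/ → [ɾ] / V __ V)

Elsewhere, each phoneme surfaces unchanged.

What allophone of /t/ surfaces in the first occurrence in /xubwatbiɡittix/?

[t]

/t/ (between /a/ and /b/) fails the environment for rule 2, so it stays [t].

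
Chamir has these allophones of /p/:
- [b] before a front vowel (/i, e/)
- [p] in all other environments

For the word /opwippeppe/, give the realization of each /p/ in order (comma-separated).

Occurrence 1 (position 2): no conditioning environment matches → elsewhere allophone [p].
Occurrence 2 (position 5): no conditioning environment matches → elsewhere allophone [p].
Occurrence 3 (position 6): before a front vowel (/i, e/) → [b].
Occurrence 4 (position 8): no conditioning environment matches → elsewhere allophone [p].
Occurrence 5 (position 9): before a front vowel (/i, e/) → [b].

[p], [p], [b], [p], [b]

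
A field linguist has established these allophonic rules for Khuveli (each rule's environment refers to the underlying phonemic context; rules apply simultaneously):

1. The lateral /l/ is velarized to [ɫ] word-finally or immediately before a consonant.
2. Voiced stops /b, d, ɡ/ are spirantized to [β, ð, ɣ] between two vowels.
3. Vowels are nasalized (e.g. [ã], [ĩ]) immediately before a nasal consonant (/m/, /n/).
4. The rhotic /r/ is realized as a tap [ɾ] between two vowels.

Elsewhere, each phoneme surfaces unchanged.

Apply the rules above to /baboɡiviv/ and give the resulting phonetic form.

/b/ (word-initial): rule 2 targets it, but not between two vowels → unchanged [b].
/a/ — between /b/ and /b/; rule 3 does not apply here → [a].
Rule 2 applies to /b/ (between /a/ and /o/: between two vowels) → [β].
/o/ (between /b/ and /ɡ/) fails the environment for rule 3, so it stays [o].
Rule 2 applies to /ɡ/ (between /o/ and /i/: between two vowels) → [ɣ].
/i/ (between /ɡ/ and /v/) fails the environment for rule 3, so it stays [i].
/i/ (between /v/ and /v/): rule 3 targets it, but not before a nasal consonant → unchanged [i].

[baβoɣiviv]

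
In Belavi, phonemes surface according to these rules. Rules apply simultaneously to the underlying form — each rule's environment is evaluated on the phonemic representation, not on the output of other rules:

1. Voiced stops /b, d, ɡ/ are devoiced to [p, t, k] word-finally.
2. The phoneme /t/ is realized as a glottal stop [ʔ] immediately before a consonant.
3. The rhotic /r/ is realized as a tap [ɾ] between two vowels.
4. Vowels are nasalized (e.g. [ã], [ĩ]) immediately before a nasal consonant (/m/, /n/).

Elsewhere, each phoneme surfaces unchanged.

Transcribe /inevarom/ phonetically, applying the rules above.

[ĩnevaɾõm]

/i/ meets the environment for rule 4 (before a nasal consonant) → [ĩ].
/n/ (between /i/ and /e/): no rule targets it → [n].
/e/ (between /n/ and /v/) fails the environment for rule 4, so it stays [e].
/v/ (between /e/ and /a/) is unaffected → [v].
/a/ (between /v/ and /r/) is in the target of rule 4 but the environment (before a nasal consonant) is not met → [a].
/r/ meets the environment for rule 3 (between two vowels) → [ɾ].
/o/ (between /r/ and /m/) occurs before a nasal consonant → [õ] by rule 4.
/m/ — not in any rule's target class → [m].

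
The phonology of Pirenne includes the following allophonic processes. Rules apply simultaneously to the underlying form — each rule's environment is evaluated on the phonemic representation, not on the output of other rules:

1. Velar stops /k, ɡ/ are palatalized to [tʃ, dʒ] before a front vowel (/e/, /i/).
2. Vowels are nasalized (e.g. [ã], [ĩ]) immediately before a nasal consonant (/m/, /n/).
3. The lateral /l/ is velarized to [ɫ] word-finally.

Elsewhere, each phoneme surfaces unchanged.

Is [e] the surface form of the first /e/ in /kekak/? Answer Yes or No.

/e/ (between /k/ and /k/) fails the environment for rule 2, so it stays [e].
The actual realization is [e], which matches [e].

Yes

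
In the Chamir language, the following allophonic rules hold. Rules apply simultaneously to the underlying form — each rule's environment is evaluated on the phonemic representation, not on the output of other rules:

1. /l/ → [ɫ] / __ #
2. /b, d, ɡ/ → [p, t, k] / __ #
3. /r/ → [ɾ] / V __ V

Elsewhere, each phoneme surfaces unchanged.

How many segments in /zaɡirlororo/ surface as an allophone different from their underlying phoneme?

Segments that undergo a rule: /r/ → [ɾ] (rule 3); /r/ → [ɾ] (rule 3).
All other segments surface unchanged.

2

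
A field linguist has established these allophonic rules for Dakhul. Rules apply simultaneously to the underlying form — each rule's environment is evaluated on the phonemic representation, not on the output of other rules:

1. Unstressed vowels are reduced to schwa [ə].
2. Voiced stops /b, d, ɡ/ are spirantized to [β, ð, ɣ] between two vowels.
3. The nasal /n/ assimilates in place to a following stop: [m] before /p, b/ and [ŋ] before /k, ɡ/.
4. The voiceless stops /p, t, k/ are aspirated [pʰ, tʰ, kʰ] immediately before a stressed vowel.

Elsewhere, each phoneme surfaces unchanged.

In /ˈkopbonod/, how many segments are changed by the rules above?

Segments that undergo a rule: /k/ → [kʰ] (rule 4); /o/ → [ə] (rule 1); /o/ → [ə] (rule 1).
All other segments surface unchanged.

3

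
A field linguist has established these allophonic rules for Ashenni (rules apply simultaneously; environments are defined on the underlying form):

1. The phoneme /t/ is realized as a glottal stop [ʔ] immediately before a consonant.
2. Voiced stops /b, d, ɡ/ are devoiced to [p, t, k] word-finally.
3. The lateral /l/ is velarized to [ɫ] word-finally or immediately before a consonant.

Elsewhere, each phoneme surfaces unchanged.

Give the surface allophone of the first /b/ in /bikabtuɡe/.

/b/ (word-initial): rule 2 targets it, but not word-finally → unchanged [b].

[b]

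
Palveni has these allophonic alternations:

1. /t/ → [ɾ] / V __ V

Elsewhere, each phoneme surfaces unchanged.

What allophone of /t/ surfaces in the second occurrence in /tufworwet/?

/t/ (word-final) is in the target of rule 1 but the environment (between two vowels) is not met → [t].

[t]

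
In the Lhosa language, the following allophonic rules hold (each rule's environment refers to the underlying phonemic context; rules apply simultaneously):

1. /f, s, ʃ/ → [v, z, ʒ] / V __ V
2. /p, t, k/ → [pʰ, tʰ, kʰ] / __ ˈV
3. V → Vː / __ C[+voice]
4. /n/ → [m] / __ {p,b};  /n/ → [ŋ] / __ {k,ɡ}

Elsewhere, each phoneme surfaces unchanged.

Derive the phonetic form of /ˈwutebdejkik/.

/u/ (between /w/ and /t/) is in the target of rule 3 but the environment (before a voiced consonant) is not met → [u].
/t/ (between /u/ and /e/) is in the target of rule 2 but the environment (immediately before a stressed vowel) is not met → [t].
/e/ — between /t/ and /b/, before a voiced consonant — surfaces as [eː] (rule 3).
/e/ meets the environment for rule 3 (before a voiced consonant) → [eː].
/k/ (between /j/ and /i/) is in the target of rule 2 but the environment (immediately before a stressed vowel) is not met → [k].
/i/ (between /k/ and /k/): rule 3 targets it, but not before a voiced consonant → unchanged [i].
/k/ (word-final) is in the target of rule 2 but the environment (immediately before a stressed vowel) is not met → [k].

[ˈwuteːbdeːjkik]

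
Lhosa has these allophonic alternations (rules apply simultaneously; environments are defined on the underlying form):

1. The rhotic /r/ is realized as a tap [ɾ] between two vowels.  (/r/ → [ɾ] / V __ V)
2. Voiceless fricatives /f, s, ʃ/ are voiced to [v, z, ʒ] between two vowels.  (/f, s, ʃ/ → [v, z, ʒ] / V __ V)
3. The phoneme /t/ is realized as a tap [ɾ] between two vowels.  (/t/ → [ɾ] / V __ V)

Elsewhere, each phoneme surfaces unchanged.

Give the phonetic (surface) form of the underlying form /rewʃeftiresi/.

/r/ (word-initial) is in the target of rule 1 but the environment (between two vowels) is not met → [r].
/e/ (between /r/ and /w/): no rule targets it → [e].
/w/ stays [w].
/ʃ/ (between /w/ and /e/): rule 2 targets it, but not between two vowels → unchanged [ʃ].
/e/ — not in any rule's target class → [e].
/f/ (between /e/ and /t/): rule 2 targets it, but not between two vowels → unchanged [f].
/t/ (between /f/ and /i/) fails the environment for rule 3, so it stays [t].
/i/ (between /t/ and /r/): no rule targets it → [i].
/r/ meets the environment for rule 1 (between two vowels) → [ɾ].
/e/ (between /r/ and /s/) is unaffected → [e].
/s/ (between /e/ and /i/) occurs between two vowels → [z] by rule 2.
/i/ stays [i].

[rewʃeftiɾezi]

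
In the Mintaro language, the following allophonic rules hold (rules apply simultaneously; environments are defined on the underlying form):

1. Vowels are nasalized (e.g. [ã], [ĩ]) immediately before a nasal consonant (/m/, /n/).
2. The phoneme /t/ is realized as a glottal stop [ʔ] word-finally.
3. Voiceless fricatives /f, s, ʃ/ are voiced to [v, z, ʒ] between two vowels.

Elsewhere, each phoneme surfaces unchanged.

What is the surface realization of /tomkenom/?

/t/ (word-initial): rule 2 targets it, but not word-finally → unchanged [t].
/o/ meets the environment for rule 1 (before a nasal consonant) → [õ].
Rule 1 applies to /e/ (between /k/ and /n/: before a nasal consonant) → [ẽ].
/o/ (between /n/ and /m/) occurs before a nasal consonant → [õ] by rule 1.

[tõmkẽnõm]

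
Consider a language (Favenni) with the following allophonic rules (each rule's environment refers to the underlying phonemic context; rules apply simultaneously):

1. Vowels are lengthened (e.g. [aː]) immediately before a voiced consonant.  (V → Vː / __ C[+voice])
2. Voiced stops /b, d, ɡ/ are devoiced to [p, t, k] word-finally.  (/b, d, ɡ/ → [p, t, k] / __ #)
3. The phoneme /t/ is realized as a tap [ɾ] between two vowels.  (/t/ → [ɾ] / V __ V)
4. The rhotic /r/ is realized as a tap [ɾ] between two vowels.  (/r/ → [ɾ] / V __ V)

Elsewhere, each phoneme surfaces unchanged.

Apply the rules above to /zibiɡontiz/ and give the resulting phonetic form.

[ziːbiːɡoːntiːz]

/z/ (word-initial) is unaffected → [z].
/i/ — between /z/ and /b/, before a voiced consonant — surfaces as [iː] (rule 1).
/b/ (between /i/ and /i/): rule 2 targets it, but not word-finally → unchanged [b].
/i/ (between /b/ and /ɡ/): before a voiced consonant, so rule 1 applies → [iː].
/ɡ/ (between /i/ and /o/) fails the environment for rule 2, so it stays [ɡ].
/o/ (between /ɡ/ and /n/) occurs before a voiced consonant → [oː] by rule 1.
/n/ — not in any rule's target class → [n].
/t/ — between /n/ and /i/; rule 3 does not apply here → [t].
/i/ meets the environment for rule 1 (before a voiced consonant) → [iː].
/z/ (word-final): no rule targets it → [z].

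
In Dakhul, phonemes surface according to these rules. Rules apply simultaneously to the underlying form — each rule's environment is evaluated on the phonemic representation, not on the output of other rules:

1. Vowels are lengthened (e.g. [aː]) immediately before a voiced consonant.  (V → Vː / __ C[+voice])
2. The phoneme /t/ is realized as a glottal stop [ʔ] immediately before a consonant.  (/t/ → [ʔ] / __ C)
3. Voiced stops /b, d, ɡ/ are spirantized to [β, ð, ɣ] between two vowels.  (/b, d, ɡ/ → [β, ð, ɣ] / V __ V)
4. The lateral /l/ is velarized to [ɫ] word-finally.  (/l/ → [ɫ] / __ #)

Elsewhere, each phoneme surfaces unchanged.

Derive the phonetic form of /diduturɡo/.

[diːðutuːrɡo]

/d/ — word-initial; rule 3 does not apply here → [d].
/i/ (between /d/ and /d/): before a voiced consonant, so rule 1 applies → [iː].
/d/ (between /i/ and /u/) occurs between two vowels → [ð] by rule 3.
/u/ (between /d/ and /t/): rule 1 targets it, but not before a voiced consonant → unchanged [u].
/t/ (between /u/ and /u/): rule 2 targets it, but not immediately before a consonant → unchanged [t].
Rule 1 applies to /u/ (between /t/ and /r/: before a voiced consonant) → [uː].
/r/ — not in any rule's target class → [r].
/ɡ/ (between /r/ and /o/): rule 3 targets it, but not between two vowels → unchanged [ɡ].
/o/ — word-final; rule 1 does not apply here → [o].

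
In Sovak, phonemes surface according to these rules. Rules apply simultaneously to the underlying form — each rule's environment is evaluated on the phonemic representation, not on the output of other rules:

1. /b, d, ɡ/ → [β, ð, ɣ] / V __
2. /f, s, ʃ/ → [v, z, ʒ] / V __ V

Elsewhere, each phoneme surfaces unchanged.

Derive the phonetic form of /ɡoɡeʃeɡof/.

[ɡoɣeʒeɣof]

/ɡ/ (word-initial) fails the environment for rule 1, so it stays [ɡ].
/o/ stays [o].
/ɡ/ (between /o/ and /e/): immediately after a vowel, so rule 1 applies → [ɣ].
/e/ (between /ɡ/ and /ʃ/) is unaffected → [e].
/ʃ/ — between /e/ and /e/, between two vowels — surfaces as [ʒ] (rule 2).
/e/ — not in any rule's target class → [e].
Rule 1 applies to /ɡ/ (between /e/ and /o/: immediately after a vowel) → [ɣ].
/o/ stays [o].
/f/ (word-final) is in the target of rule 2 but the environment (between two vowels) is not met → [f].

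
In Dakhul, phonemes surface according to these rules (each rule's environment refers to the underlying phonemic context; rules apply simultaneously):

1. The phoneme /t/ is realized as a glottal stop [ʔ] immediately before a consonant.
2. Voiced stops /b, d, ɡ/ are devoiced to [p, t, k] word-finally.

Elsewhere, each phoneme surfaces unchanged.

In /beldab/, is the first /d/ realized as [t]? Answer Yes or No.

/d/ (between /l/ and /a/) is in the target of rule 2 but the environment (word-finally) is not met → [d].
The actual realization is [d], not [t].

No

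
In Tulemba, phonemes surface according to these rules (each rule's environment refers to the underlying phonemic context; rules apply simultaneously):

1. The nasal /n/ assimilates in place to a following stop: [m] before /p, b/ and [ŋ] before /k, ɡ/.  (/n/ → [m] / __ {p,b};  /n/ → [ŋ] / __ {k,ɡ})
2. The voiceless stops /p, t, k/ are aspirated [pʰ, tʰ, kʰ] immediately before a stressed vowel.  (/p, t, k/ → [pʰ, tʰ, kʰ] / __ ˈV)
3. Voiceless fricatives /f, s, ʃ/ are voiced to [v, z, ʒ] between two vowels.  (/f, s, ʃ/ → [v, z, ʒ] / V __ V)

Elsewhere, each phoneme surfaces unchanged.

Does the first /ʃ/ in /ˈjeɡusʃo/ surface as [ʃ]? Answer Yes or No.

/ʃ/ (between /s/ and /o/) fails the environment for rule 3, so it stays [ʃ].
The actual realization is [ʃ], which matches [ʃ].

Yes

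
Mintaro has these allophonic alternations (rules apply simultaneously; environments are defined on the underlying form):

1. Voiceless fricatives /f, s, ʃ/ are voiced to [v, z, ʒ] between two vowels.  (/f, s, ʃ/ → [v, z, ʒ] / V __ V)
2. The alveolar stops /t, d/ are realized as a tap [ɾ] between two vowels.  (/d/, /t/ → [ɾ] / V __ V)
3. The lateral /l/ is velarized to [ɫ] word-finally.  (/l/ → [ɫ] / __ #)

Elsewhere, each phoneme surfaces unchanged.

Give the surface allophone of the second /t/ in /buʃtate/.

/t/ (between /a/ and /e/) occurs between two vowels → [ɾ] by rule 2.

[ɾ]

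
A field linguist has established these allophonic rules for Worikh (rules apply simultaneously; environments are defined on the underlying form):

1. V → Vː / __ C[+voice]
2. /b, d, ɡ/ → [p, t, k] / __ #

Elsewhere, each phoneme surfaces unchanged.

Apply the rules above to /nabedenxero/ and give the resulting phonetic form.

/a/ (between /n/ and /b/) occurs before a voiced consonant → [aː] by rule 1.
/b/ (between /a/ and /e/): rule 2 targets it, but not word-finally → unchanged [b].
/e/ meets the environment for rule 1 (before a voiced consonant) → [eː].
/d/ (between /e/ and /e/): rule 2 targets it, but not word-finally → unchanged [d].
Rule 1 applies to /e/ (between /d/ and /n/: before a voiced consonant) → [eː].
/e/ — between /x/ and /r/, before a voiced consonant — surfaces as [eː] (rule 1).
/o/ (word-final) is in the target of rule 1 but the environment (before a voiced consonant) is not met → [o].

[naːbeːdeːnxeːro]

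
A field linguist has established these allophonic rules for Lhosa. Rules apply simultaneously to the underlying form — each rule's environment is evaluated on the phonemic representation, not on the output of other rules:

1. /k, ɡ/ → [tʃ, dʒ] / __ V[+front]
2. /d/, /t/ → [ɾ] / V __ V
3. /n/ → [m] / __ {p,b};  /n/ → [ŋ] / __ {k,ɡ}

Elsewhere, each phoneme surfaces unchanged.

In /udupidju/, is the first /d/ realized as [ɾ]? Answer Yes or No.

Yes

/d/ (between /u/ and /u/): between two vowels, so rule 2 applies → [ɾ].
The actual realization is [ɾ], which matches [ɾ].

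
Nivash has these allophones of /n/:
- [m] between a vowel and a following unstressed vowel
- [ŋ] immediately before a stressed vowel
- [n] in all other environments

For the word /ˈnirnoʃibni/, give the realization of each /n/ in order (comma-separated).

[ŋ], [n], [n]

Occurrence 1 (position 1): immediately before a stressed vowel → [ŋ].
Occurrence 2 (position 4): no conditioning environment matches → elsewhere allophone [n].
Occurrence 3 (position 9): no conditioning environment matches → elsewhere allophone [n].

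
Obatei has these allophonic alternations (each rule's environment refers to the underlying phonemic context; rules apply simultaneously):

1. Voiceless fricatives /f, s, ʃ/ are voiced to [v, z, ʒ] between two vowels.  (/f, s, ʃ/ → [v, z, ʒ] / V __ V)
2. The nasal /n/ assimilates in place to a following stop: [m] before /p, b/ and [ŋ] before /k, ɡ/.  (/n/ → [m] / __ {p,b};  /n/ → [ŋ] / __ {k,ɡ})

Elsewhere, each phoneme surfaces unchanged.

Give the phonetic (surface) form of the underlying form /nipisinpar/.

[nipizimpar]

/n/ (word-initial): rule 2 targets it, but not before a labial or velar stop → unchanged [n].
/i/ stays [i].
/p/ (between /i/ and /i/): no rule targets it → [p].
/i/ (between /p/ and /s/): no rule targets it → [i].
/s/ — between /i/ and /i/, between two vowels — surfaces as [z] (rule 1).
/i/ (between /s/ and /n/): no rule targets it → [i].
/n/ — between /i/ and /p/, before a labial or velar stop — surfaces as [m] (rule 2).
/p/ — not in any rule's target class → [p].
/a/ (between /p/ and /r/) is unaffected → [a].
/r/ (word-final) is unaffected → [r].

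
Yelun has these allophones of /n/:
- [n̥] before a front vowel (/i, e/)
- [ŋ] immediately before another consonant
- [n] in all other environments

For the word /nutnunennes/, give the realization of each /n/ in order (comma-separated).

Occurrence 1 (position 1): no conditioning environment matches → elsewhere allophone [n].
Occurrence 2 (position 4): no conditioning environment matches → elsewhere allophone [n].
Occurrence 3 (position 6): before a front vowel (/i, e/) → [n̥].
Occurrence 4 (position 8): immediately before another consonant → [ŋ].
Occurrence 5 (position 9): before a front vowel (/i, e/) → [n̥].

[n], [n], [n̥], [ŋ], [n̥]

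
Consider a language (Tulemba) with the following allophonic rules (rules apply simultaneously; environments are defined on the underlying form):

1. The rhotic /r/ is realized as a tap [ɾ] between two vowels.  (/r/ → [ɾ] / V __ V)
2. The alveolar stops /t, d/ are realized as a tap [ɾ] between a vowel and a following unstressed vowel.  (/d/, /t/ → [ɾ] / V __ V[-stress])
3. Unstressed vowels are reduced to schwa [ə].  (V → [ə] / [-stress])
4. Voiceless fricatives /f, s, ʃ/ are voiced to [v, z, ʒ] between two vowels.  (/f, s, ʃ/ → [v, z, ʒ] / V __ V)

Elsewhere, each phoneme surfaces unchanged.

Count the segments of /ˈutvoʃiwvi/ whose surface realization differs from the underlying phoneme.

4

Segments that undergo a rule: /o/ → [ə] (rule 3); /ʃ/ → [ʒ] (rule 4); /i/ → [ə] (rule 3); /i/ → [ə] (rule 3).
All other segments surface unchanged.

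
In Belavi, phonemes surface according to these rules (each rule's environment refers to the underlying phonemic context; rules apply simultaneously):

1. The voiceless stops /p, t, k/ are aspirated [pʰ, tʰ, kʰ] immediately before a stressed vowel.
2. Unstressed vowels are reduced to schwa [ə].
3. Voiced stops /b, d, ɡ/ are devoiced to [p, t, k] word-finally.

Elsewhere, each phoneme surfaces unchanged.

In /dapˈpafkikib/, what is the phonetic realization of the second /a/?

[a]

/a/ (between /p/ and /f/) fails the environment for rule 2, so it stays [a].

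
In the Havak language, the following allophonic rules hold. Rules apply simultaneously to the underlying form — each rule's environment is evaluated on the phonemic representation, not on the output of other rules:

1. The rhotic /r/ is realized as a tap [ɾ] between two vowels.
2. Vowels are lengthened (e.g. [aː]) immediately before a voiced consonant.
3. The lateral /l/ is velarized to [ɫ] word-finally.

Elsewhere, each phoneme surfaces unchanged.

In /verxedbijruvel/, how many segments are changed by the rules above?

Segments that undergo a rule: /e/ → [eː] (rule 2); /e/ → [eː] (rule 2); /i/ → [iː] (rule 2); /u/ → [uː] (rule 2); /e/ → [eː] (rule 2); /l/ → [ɫ] (rule 3).
All other segments surface unchanged.

6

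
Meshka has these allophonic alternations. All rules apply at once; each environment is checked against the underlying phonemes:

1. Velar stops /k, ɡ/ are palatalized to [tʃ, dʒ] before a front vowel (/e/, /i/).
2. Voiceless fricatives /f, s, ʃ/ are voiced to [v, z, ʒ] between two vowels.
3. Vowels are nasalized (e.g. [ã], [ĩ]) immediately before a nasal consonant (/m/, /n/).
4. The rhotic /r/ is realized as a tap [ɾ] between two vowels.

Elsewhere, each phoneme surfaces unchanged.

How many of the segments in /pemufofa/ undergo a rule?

Segments that undergo a rule: /e/ → [ẽ] (rule 3); /f/ → [v] (rule 2); /f/ → [v] (rule 2).
All other segments surface unchanged.

3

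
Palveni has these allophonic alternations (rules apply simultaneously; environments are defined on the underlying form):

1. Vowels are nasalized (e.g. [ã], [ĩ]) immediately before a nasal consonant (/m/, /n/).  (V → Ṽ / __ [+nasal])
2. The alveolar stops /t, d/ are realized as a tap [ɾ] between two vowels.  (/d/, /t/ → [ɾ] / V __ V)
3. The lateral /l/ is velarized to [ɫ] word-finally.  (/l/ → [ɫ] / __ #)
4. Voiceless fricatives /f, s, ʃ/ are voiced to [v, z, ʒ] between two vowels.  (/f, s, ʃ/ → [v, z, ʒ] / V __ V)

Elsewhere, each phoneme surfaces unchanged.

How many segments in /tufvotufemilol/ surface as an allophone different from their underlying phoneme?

Segments that undergo a rule: /t/ → [ɾ] (rule 2); /f/ → [v] (rule 4); /e/ → [ẽ] (rule 1); /l/ → [ɫ] (rule 3).
All other segments surface unchanged.

4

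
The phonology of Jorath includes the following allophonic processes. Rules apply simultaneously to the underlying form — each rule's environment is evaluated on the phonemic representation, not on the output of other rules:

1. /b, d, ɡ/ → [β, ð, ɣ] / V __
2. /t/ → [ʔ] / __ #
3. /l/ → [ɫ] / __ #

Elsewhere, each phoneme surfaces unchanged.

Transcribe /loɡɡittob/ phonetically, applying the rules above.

/l/ (word-initial): rule 3 targets it, but not word-finally → unchanged [l].
/o/ (between /l/ and /ɡ/) is unaffected → [o].
/ɡ/ meets the environment for rule 1 (immediately after a vowel) → [ɣ].
/ɡ/ (between /ɡ/ and /i/) is in the target of rule 1 but the environment (immediately after a vowel) is not met → [ɡ].
/i/ (between /ɡ/ and /t/): no rule targets it → [i].
/t/ (between /i/ and /t/): rule 2 targets it, but not word-finally → unchanged [t].
/t/ (between /t/ and /o/): rule 2 targets it, but not word-finally → unchanged [t].
/o/ stays [o].
/b/ — word-final, immediately after a vowel — surfaces as [β] (rule 1).

[loɣɡittoβ]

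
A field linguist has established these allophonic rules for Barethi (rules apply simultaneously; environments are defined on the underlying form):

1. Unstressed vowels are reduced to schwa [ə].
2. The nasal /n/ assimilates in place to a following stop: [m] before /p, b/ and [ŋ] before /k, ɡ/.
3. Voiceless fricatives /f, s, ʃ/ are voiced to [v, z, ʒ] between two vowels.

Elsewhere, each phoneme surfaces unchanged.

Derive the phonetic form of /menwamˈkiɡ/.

/m/ (word-initial): no rule targets it → [m].
/e/ — between /m/ and /n/, in an unstressed syllable — surfaces as [ə] (rule 1).
/n/ (between /e/ and /w/) fails the environment for rule 2, so it stays [n].
/w/ stays [w].
/a/ (between /w/ and /m/) occurs in an unstressed syllable → [ə] by rule 1.
/m/ stays [m].
/k/ (between /m/ and /i/) is unaffected → [k].
/i/ — between /k/ and /ɡ/; rule 1 does not apply here → [i].
/ɡ/ (word-final) is unaffected → [ɡ].

[mənwəmˈkiɡ]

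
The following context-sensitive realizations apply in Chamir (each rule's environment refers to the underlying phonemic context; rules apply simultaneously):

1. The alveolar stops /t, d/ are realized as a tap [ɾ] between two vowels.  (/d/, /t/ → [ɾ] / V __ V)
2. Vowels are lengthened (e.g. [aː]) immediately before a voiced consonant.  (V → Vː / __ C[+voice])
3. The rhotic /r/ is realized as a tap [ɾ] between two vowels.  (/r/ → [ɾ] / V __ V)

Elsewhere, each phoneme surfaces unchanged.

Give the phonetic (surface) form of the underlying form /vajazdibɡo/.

/v/ stays [v].
/a/ (between /v/ and /j/): before a voiced consonant, so rule 2 applies → [aː].
/j/ stays [j].
Rule 2 applies to /a/ (between /j/ and /z/: before a voiced consonant) → [aː].
/z/ (between /a/ and /d/): no rule targets it → [z].
/d/ (between /z/ and /i/) fails the environment for rule 1, so it stays [d].
/i/ (between /d/ and /b/) occurs before a voiced consonant → [iː] by rule 2.
/b/ — not in any rule's target class → [b].
/ɡ/ — not in any rule's target class → [ɡ].
/o/ (word-final) is in the target of rule 2 but the environment (before a voiced consonant) is not met → [o].

[vaːjaːzdiːbɡo]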